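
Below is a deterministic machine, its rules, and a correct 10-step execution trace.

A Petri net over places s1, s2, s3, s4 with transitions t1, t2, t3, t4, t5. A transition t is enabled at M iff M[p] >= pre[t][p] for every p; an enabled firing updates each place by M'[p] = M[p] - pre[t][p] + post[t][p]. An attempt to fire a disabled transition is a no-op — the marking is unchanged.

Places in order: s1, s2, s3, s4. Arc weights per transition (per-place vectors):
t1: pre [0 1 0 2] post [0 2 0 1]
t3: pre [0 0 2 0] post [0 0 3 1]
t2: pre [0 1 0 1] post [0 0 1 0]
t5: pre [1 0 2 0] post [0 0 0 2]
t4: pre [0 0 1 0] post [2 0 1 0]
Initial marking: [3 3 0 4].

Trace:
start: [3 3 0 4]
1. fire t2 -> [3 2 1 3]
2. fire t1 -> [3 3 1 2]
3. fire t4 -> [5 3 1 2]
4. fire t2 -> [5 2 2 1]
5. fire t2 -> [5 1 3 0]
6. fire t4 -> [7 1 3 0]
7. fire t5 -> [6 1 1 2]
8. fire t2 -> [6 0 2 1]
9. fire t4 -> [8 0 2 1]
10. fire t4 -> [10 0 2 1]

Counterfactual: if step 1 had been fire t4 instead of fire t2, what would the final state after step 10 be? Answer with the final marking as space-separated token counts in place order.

8 1 1 2

(re-executing from step 1 with the substitution; state before step 1: [3 3 0 4])
1. fire t4 -> [3 3 0 4]
2. fire t1 -> [3 4 0 3]
3. fire t4 -> [3 4 0 3]
4. fire t2 -> [3 3 1 2]
5. fire t2 -> [3 2 2 1]
6. fire t4 -> [5 2 2 1]
7. fire t5 -> [4 2 0 3]
8. fire t2 -> [4 1 1 2]
9. fire t4 -> [6 1 1 2]
10. fire t4 -> [8 1 1 2]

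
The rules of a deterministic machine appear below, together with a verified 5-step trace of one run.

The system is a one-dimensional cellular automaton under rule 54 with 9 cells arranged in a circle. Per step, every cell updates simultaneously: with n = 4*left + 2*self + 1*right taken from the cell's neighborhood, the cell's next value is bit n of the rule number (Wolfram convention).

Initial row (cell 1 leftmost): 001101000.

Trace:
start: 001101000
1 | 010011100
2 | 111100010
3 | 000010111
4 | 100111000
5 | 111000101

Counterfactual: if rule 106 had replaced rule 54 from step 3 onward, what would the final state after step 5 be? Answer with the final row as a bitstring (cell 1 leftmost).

(re-executing steps 3..5 under rule 106; state before step 3: 111100010)
3 | 100100101
4 | 101001011
5 | 110010110

110010110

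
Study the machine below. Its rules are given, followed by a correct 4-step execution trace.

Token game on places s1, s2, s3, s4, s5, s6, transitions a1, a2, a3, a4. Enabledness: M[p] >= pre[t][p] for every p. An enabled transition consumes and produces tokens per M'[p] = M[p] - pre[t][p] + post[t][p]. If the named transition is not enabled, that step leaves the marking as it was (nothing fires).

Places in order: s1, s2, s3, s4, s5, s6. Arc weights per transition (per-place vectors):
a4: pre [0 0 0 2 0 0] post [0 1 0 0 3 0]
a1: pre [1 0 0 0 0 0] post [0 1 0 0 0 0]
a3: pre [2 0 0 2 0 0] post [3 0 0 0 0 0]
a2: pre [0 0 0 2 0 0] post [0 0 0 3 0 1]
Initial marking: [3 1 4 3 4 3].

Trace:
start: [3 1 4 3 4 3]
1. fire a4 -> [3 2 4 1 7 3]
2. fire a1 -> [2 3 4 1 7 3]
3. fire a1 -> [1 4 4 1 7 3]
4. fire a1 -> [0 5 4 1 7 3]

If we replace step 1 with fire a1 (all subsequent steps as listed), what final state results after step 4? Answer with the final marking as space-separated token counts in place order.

0 4 4 3 4 3

(re-executing from step 1 with the substitution; state before step 1: [3 1 4 3 4 3])
1. fire a1 -> [2 2 4 3 4 3]
2. fire a1 -> [1 3 4 3 4 3]
3. fire a1 -> [0 4 4 3 4 3]
4. fire a1 -> [0 4 4 3 4 3]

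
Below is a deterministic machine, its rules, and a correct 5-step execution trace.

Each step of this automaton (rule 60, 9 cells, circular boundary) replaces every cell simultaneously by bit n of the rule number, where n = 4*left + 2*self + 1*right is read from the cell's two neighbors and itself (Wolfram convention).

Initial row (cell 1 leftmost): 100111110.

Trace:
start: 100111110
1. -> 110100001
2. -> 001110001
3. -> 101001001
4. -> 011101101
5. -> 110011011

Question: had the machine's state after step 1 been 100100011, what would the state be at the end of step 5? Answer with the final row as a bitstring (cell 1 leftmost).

101010001

state after step 1 := 100100011
2. -> 010110010
3. -> 011101011
4. -> 110011110
5. -> 101010001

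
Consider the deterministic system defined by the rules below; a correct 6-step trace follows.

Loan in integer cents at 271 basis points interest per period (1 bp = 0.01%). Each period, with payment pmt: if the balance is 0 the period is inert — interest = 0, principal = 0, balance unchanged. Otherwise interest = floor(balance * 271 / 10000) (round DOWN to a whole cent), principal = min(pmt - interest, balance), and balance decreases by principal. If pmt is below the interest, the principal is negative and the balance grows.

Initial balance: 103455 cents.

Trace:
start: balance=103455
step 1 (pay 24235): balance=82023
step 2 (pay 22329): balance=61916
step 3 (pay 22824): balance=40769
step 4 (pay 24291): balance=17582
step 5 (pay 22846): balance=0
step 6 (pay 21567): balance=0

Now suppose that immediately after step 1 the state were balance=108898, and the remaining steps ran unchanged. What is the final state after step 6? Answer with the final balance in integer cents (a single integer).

state after step 1 := balance=108898
step 2 (pay 22329): balance=89520
step 3 (pay 22824): balance=69121
step 4 (pay 24291): balance=46703
step 5 (pay 22846): balance=25122
step 6 (pay 21567): balance=4235

4235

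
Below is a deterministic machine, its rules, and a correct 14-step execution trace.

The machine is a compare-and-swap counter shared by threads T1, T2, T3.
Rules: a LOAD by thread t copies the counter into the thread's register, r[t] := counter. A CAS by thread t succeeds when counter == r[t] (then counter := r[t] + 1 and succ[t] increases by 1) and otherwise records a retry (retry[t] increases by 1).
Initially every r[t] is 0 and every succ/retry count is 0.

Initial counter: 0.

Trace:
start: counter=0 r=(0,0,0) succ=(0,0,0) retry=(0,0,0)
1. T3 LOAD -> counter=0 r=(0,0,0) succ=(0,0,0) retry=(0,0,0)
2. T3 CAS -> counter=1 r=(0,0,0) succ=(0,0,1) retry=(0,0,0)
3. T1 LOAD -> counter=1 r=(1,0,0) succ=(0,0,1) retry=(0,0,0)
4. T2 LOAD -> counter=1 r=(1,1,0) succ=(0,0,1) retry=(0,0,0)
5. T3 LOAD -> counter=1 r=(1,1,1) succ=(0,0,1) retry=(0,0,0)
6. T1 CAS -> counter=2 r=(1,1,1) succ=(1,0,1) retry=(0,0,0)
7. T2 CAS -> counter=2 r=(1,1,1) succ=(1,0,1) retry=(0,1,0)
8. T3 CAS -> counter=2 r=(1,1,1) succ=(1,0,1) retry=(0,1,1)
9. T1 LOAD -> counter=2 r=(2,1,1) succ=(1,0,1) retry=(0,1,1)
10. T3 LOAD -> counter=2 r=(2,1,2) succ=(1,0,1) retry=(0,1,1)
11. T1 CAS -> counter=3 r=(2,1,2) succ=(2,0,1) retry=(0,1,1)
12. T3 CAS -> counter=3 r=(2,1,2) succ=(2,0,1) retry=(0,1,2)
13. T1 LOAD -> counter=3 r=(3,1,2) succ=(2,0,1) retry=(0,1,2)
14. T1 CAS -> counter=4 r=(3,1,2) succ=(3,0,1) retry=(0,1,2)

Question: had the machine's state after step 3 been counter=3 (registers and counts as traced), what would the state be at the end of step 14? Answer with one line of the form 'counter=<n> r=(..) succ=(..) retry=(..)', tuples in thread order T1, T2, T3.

state after step 3 := counter=3 r=(1,0,0) succ=(0,0,1) retry=(0,0,0)
4. T2 LOAD -> counter=3 r=(1,3,0) succ=(0,0,1) retry=(0,0,0)
5. T3 LOAD -> counter=3 r=(1,3,3) succ=(0,0,1) retry=(0,0,0)
6. T1 CAS -> counter=3 r=(1,3,3) succ=(0,0,1) retry=(1,0,0)
7. T2 CAS -> counter=4 r=(1,3,3) succ=(0,1,1) retry=(1,0,0)
8. T3 CAS -> counter=4 r=(1,3,3) succ=(0,1,1) retry=(1,0,1)
9. T1 LOAD -> counter=4 r=(4,3,3) succ=(0,1,1) retry=(1,0,1)
10. T3 LOAD -> counter=4 r=(4,3,4) succ=(0,1,1) retry=(1,0,1)
11. T1 CAS -> counter=5 r=(4,3,4) succ=(1,1,1) retry=(1,0,1)
12. T3 CAS -> counter=5 r=(4,3,4) succ=(1,1,1) retry=(1,0,2)
13. T1 LOAD -> counter=5 r=(5,3,4) succ=(1,1,1) retry=(1,0,2)
14. T1 CAS -> counter=6 r=(5,3,4) succ=(2,1,1) retry=(1,0,2)

counter=6 r=(5,3,4) succ=(2,1,1) retry=(1,0,2)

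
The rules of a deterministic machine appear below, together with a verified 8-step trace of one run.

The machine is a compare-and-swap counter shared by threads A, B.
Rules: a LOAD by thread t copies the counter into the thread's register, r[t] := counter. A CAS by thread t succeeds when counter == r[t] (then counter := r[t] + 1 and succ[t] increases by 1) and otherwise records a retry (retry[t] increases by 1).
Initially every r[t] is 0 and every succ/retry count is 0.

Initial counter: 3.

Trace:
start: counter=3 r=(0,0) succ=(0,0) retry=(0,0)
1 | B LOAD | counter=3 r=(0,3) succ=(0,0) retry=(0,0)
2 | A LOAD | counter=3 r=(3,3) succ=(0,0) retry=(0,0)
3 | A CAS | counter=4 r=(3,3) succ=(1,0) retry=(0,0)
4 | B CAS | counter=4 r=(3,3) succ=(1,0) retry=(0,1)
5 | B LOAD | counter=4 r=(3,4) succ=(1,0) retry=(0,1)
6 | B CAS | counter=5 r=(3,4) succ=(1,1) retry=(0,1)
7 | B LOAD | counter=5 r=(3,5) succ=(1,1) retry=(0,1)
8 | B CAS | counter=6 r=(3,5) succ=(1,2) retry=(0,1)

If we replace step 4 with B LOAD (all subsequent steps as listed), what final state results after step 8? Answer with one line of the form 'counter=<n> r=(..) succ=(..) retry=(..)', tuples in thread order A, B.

(re-executing from step 4 with the substitution; state before step 4: counter=4 r=(3,3) succ=(1,0) retry=(0,0))
4 | B LOAD | counter=4 r=(3,4) succ=(1,0) retry=(0,0)
5 | B LOAD | counter=4 r=(3,4) succ=(1,0) retry=(0,0)
6 | B CAS | counter=5 r=(3,4) succ=(1,1) retry=(0,0)
7 | B LOAD | counter=5 r=(3,5) succ=(1,1) retry=(0,0)
8 | B CAS | counter=6 r=(3,5) succ=(1,2) retry=(0,0)

counter=6 r=(3,5) succ=(1,2) retry=(0,0)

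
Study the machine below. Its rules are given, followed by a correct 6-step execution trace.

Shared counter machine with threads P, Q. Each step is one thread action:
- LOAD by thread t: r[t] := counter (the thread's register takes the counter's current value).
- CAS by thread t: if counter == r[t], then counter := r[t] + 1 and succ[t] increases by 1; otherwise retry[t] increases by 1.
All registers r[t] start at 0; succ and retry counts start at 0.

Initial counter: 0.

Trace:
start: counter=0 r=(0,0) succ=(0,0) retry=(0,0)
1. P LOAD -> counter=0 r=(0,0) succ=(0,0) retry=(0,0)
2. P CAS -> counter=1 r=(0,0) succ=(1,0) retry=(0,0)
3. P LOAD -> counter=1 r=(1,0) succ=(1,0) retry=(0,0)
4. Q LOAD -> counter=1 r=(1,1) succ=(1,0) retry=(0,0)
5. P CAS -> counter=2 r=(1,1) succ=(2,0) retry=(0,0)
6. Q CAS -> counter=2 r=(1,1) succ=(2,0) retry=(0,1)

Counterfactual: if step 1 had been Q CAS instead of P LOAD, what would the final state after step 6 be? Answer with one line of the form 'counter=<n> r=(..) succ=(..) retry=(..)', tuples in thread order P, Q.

(re-executing from step 1 with the substitution; state before step 1: counter=0 r=(0,0) succ=(0,0) retry=(0,0))
1. Q CAS -> counter=1 r=(0,0) succ=(0,1) retry=(0,0)
2. P CAS -> counter=1 r=(0,0) succ=(0,1) retry=(1,0)
3. P LOAD -> counter=1 r=(1,0) succ=(0,1) retry=(1,0)
4. Q LOAD -> counter=1 r=(1,1) succ=(0,1) retry=(1,0)
5. P CAS -> counter=2 r=(1,1) succ=(1,1) retry=(1,0)
6. Q CAS -> counter=2 r=(1,1) succ=(1,1) retry=(1,1)

counter=2 r=(1,1) succ=(1,1) retry=(1,1)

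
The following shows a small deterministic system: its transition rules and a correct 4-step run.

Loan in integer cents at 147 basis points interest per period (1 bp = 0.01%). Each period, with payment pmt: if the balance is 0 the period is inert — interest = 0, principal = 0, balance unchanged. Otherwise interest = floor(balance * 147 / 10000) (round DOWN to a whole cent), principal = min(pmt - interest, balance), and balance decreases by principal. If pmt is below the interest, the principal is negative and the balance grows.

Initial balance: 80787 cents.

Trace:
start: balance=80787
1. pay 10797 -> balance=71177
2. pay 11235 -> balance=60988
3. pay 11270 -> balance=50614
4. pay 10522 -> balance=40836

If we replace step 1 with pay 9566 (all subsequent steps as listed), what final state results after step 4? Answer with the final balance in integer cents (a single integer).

42121

(re-executing from step 1 with the substitution; state before step 1: balance=80787)
1. pay 9566 -> balance=72408
2. pay 11235 -> balance=62237
3. pay 11270 -> balance=51881
4. pay 10522 -> balance=42121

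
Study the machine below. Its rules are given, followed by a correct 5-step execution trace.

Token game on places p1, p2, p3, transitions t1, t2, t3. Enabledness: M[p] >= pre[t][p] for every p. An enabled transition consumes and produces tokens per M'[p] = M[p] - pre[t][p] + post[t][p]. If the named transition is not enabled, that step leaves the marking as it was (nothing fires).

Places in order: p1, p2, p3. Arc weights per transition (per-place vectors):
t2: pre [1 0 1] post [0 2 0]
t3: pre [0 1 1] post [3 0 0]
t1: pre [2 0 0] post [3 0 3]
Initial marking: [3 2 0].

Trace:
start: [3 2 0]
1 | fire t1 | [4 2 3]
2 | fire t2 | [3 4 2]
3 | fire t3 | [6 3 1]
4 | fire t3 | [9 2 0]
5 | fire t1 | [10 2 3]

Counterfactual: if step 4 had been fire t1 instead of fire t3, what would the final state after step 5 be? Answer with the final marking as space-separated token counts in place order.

(re-executing from step 4 with the substitution; state before step 4: [6 3 1])
4 | fire t1 | [7 3 4]
5 | fire t1 | [8 3 7]

8 3 7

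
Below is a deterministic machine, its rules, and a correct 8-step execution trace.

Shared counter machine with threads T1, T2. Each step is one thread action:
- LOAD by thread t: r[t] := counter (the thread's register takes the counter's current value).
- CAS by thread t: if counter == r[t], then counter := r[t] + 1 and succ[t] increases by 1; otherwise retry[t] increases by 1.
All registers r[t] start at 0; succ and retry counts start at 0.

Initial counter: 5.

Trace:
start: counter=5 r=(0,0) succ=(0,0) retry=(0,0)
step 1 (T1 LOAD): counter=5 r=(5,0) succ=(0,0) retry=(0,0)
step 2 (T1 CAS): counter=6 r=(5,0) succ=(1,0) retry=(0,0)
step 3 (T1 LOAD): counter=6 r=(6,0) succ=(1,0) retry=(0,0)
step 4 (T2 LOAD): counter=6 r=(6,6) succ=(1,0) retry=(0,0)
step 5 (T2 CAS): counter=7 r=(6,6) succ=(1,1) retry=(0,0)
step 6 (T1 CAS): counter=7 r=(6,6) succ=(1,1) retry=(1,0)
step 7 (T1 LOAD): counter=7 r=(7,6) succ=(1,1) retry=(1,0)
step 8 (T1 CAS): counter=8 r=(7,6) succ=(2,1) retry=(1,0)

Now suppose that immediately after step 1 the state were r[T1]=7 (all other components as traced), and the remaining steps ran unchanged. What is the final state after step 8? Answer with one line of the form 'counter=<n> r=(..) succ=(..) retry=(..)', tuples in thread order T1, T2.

state after step 1 := counter=5 r=(7,0) succ=(0,0) retry=(0,0)
step 2 (T1 CAS): counter=5 r=(7,0) succ=(0,0) retry=(1,0)
step 3 (T1 LOAD): counter=5 r=(5,0) succ=(0,0) retry=(1,0)
step 4 (T2 LOAD): counter=5 r=(5,5) succ=(0,0) retry=(1,0)
step 5 (T2 CAS): counter=6 r=(5,5) succ=(0,1) retry=(1,0)
step 6 (T1 CAS): counter=6 r=(5,5) succ=(0,1) retry=(2,0)
step 7 (T1 LOAD): counter=6 r=(6,5) succ=(0,1) retry=(2,0)
step 8 (T1 CAS): counter=7 r=(6,5) succ=(1,1) retry=(2,0)

counter=7 r=(6,5) succ=(1,1) retry=(2,0)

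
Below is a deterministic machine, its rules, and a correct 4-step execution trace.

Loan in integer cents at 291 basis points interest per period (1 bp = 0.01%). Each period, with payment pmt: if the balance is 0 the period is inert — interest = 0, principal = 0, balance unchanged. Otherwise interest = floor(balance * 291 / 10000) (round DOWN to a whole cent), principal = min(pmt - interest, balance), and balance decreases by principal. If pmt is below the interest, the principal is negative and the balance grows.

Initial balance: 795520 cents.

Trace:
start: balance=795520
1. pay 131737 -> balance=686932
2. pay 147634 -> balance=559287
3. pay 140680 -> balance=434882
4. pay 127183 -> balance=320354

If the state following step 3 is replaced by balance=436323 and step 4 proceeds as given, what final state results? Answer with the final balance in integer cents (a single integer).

321836

state after step 3 := balance=436323
4. pay 127183 -> balance=321836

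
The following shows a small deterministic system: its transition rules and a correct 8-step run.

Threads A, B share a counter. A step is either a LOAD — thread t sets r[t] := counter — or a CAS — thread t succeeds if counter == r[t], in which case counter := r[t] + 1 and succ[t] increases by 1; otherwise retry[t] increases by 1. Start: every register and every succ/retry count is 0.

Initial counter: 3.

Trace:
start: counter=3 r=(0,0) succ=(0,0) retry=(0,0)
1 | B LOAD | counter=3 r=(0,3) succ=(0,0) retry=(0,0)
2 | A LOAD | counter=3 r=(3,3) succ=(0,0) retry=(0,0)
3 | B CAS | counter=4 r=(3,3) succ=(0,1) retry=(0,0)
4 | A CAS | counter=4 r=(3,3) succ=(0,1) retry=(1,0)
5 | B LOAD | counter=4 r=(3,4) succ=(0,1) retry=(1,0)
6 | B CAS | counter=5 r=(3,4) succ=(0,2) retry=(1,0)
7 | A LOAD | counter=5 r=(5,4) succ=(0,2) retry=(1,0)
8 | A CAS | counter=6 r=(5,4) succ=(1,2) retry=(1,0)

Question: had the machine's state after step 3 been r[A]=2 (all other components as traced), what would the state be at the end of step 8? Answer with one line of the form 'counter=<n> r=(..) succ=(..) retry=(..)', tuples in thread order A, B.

state after step 3 := counter=4 r=(2,3) succ=(0,1) retry=(0,0)
4 | A CAS | counter=4 r=(2,3) succ=(0,1) retry=(1,0)
5 | B LOAD | counter=4 r=(2,4) succ=(0,1) retry=(1,0)
6 | B CAS | counter=5 r=(2,4) succ=(0,2) retry=(1,0)
7 | A LOAD | counter=5 r=(5,4) succ=(0,2) retry=(1,0)
8 | A CAS | counter=6 r=(5,4) succ=(1,2) retry=(1,0)

counter=6 r=(5,4) succ=(1,2) retry=(1,0)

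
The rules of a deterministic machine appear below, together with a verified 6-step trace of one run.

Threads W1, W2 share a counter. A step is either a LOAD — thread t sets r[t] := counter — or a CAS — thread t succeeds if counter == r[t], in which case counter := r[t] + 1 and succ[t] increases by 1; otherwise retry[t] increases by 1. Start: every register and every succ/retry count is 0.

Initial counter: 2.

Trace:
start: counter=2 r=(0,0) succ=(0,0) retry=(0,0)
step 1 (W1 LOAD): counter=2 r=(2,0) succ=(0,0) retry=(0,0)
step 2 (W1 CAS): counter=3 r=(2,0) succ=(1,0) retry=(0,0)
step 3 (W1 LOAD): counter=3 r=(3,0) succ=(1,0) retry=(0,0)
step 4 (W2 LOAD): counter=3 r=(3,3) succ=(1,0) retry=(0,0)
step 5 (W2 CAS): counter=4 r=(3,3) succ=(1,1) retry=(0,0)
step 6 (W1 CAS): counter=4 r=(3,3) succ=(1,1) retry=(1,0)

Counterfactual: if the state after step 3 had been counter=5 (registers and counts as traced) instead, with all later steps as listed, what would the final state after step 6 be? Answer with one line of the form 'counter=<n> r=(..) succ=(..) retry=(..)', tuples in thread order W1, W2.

state after step 3 := counter=5 r=(3,0) succ=(1,0) retry=(0,0)
step 4 (W2 LOAD): counter=5 r=(3,5) succ=(1,0) retry=(0,0)
step 5 (W2 CAS): counter=6 r=(3,5) succ=(1,1) retry=(0,0)
step 6 (W1 CAS): counter=6 r=(3,5) succ=(1,1) retry=(1,0)

counter=6 r=(3,5) succ=(1,1) retry=(1,0)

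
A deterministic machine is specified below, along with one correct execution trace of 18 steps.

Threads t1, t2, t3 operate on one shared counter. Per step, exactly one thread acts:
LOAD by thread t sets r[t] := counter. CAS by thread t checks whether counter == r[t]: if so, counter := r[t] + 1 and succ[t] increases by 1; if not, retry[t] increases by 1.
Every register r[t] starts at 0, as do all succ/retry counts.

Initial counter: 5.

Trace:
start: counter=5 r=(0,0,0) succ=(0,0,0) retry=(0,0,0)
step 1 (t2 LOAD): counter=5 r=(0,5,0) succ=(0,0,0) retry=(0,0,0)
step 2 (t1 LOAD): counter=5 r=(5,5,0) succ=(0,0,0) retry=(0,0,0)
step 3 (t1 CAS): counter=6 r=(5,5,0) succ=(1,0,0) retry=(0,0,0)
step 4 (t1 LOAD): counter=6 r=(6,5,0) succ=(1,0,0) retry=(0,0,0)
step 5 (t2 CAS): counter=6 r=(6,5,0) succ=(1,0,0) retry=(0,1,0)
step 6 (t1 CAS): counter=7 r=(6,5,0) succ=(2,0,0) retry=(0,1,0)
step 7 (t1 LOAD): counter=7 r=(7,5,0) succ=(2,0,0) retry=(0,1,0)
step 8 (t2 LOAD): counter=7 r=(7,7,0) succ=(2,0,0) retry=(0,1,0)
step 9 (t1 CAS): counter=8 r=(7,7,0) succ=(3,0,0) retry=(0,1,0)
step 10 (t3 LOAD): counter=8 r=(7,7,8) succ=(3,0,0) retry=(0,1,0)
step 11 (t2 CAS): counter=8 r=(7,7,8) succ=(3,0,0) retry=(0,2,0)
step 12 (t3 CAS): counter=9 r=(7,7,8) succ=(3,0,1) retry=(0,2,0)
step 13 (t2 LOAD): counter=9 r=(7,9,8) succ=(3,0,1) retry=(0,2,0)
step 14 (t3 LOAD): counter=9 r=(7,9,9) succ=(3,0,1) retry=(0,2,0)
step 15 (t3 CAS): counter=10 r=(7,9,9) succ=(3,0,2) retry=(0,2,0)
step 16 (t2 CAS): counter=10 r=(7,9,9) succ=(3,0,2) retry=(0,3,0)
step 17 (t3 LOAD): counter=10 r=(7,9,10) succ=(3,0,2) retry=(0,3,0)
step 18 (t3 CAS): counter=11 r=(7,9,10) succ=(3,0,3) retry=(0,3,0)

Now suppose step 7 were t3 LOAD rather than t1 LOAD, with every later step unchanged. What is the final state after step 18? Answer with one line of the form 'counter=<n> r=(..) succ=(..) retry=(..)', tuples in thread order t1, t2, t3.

(re-executing from step 7 with the substitution; state before step 7: counter=7 r=(6,5,0) succ=(2,0,0) retry=(0,1,0))
step 7 (t3 LOAD): counter=7 r=(6,5,7) succ=(2,0,0) retry=(0,1,0)
step 8 (t2 LOAD): counter=7 r=(6,7,7) succ=(2,0,0) retry=(0,1,0)
step 9 (t1 CAS): counter=7 r=(6,7,7) succ=(2,0,0) retry=(1,1,0)
step 10 (t3 LOAD): counter=7 r=(6,7,7) succ=(2,0,0) retry=(1,1,0)
step 11 (t2 CAS): counter=8 r=(6,7,7) succ=(2,1,0) retry=(1,1,0)
step 12 (t3 CAS): counter=8 r=(6,7,7) succ=(2,1,0) retry=(1,1,1)
step 13 (t2 LOAD): counter=8 r=(6,8,7) succ=(2,1,0) retry=(1,1,1)
step 14 (t3 LOAD): counter=8 r=(6,8,8) succ=(2,1,0) retry=(1,1,1)
step 15 (t3 CAS): counter=9 r=(6,8,8) succ=(2,1,1) retry=(1,1,1)
step 16 (t2 CAS): counter=9 r=(6,8,8) succ=(2,1,1) retry=(1,2,1)
step 17 (t3 LOAD): counter=9 r=(6,8,9) succ=(2,1,1) retry=(1,2,1)
step 18 (t3 CAS): counter=10 r=(6,8,9) succ=(2,1,2) retry=(1,2,1)

counter=10 r=(6,8,9) succ=(2,1,2) retry=(1,2,1)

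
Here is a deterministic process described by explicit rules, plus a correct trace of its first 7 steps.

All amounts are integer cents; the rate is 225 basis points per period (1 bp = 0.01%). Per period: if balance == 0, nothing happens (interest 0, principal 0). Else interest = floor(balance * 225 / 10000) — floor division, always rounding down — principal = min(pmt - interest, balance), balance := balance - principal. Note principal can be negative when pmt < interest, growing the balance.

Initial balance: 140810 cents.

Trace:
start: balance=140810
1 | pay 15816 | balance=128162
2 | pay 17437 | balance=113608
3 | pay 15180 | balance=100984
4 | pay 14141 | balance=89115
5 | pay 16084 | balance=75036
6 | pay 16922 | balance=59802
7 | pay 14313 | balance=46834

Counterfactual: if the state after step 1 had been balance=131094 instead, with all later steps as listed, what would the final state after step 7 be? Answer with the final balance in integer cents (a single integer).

state after step 1 := balance=131094
2 | pay 17437 | balance=116606
3 | pay 15180 | balance=104049
4 | pay 14141 | balance=92249
5 | pay 16084 | balance=78240
6 | pay 16922 | balance=63078
7 | pay 14313 | balance=50184

50184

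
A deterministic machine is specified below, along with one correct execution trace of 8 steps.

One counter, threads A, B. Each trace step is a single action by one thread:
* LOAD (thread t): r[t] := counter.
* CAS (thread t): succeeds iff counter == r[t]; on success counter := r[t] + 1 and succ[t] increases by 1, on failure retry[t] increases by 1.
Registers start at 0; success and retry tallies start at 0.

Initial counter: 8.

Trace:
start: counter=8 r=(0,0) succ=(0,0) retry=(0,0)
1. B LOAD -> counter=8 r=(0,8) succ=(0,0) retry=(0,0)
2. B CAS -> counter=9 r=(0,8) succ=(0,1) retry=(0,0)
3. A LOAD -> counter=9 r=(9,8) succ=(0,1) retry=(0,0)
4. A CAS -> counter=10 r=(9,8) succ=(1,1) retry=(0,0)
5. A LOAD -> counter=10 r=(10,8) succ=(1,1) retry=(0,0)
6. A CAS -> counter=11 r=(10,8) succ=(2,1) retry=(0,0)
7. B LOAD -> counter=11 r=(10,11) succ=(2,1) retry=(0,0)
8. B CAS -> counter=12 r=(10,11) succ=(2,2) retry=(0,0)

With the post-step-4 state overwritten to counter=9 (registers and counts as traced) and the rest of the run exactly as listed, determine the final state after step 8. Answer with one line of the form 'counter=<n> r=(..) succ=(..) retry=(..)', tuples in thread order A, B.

counter=11 r=(9,10) succ=(2,2) retry=(0,0)

state after step 4 := counter=9 r=(9,8) succ=(1,1) retry=(0,0)
5. A LOAD -> counter=9 r=(9,8) succ=(1,1) retry=(0,0)
6. A CAS -> counter=10 r=(9,8) succ=(2,1) retry=(0,0)
7. B LOAD -> counter=10 r=(9,10) succ=(2,1) retry=(0,0)
8. B CAS -> counter=11 r=(9,10) succ=(2,2) retry=(0,0)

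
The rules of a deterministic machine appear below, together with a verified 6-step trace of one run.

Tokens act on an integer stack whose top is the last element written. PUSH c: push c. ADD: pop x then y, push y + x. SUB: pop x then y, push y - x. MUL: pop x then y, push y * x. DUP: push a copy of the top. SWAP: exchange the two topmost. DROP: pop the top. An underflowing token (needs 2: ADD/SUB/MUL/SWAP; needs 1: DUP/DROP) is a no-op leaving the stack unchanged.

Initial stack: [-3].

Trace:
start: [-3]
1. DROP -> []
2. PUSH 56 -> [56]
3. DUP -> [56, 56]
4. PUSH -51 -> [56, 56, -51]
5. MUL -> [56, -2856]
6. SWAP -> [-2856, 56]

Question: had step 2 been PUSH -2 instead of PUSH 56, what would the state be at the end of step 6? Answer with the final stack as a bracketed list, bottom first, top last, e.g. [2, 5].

(re-executing from step 2 with the substitution; state before step 2: [])
2. PUSH -2 -> [-2]
3. DUP -> [-2, -2]
4. PUSH -51 -> [-2, -2, -51]
5. MUL -> [-2, 102]
6. SWAP -> [102, -2]

[102, -2]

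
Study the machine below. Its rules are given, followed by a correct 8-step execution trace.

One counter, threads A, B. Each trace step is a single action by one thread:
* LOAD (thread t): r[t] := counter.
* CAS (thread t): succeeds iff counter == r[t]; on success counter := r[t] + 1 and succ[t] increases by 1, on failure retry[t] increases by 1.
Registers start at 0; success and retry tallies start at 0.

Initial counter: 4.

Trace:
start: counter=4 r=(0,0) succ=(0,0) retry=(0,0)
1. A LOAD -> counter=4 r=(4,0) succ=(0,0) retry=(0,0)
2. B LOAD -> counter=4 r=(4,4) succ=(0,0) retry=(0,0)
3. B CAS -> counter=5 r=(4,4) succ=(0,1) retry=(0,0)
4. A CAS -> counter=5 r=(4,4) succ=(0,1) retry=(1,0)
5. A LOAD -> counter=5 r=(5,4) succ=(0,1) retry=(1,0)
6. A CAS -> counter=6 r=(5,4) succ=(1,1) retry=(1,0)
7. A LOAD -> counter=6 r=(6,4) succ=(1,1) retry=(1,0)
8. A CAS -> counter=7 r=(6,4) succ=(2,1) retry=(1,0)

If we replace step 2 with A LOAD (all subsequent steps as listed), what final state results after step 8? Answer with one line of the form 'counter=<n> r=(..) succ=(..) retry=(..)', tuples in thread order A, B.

(re-executing from step 2 with the substitution; state before step 2: counter=4 r=(4,0) succ=(0,0) retry=(0,0))
2. A LOAD -> counter=4 r=(4,0) succ=(0,0) retry=(0,0)
3. B CAS -> counter=4 r=(4,0) succ=(0,0) retry=(0,1)
4. A CAS -> counter=5 r=(4,0) succ=(1,0) retry=(0,1)
5. A LOAD -> counter=5 r=(5,0) succ=(1,0) retry=(0,1)
6. A CAS -> counter=6 r=(5,0) succ=(2,0) retry=(0,1)
7. A LOAD -> counter=6 r=(6,0) succ=(2,0) retry=(0,1)
8. A CAS -> counter=7 r=(6,0) succ=(3,0) retry=(0,1)

counter=7 r=(6,0) succ=(3,0) retry=(0,1)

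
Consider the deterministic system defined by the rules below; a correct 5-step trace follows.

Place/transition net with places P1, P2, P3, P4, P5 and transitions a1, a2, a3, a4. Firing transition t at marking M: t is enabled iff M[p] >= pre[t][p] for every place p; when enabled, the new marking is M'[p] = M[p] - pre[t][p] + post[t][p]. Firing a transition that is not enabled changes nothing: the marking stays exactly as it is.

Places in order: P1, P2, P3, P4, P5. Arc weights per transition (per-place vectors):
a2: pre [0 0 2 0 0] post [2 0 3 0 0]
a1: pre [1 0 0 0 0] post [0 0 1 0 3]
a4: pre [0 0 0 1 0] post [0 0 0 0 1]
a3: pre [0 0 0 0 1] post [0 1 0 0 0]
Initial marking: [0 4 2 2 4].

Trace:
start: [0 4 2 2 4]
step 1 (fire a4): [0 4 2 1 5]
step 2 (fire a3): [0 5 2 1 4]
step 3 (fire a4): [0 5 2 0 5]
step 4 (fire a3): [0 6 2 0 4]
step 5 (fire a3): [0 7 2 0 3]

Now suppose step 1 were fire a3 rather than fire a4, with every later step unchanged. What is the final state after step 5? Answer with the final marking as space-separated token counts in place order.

0 8 2 1 1

(re-executing from step 1 with the substitution; state before step 1: [0 4 2 2 4])
step 1 (fire a3): [0 5 2 2 3]
step 2 (fire a3): [0 6 2 2 2]
step 3 (fire a4): [0 6 2 1 3]
step 4 (fire a3): [0 7 2 1 2]
step 5 (fire a3): [0 8 2 1 1]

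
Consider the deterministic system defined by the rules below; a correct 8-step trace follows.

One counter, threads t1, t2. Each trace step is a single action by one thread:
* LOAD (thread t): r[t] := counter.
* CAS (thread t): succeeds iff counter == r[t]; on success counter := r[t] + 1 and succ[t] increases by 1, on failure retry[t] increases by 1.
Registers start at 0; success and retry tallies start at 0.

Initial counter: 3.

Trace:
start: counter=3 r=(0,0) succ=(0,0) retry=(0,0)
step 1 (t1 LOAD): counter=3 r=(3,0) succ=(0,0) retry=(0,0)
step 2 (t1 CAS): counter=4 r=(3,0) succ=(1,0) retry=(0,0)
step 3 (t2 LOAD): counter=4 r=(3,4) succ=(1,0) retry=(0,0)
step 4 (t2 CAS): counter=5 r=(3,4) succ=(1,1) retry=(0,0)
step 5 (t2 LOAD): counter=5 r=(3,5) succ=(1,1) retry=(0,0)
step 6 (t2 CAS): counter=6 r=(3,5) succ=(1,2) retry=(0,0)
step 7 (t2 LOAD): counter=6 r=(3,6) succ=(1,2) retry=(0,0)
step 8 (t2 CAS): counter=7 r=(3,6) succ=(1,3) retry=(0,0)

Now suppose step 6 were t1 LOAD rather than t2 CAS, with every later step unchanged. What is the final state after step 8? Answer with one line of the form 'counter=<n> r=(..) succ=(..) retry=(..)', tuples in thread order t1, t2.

(re-executing from step 6 with the substitution; state before step 6: counter=5 r=(3,5) succ=(1,1) retry=(0,0))
step 6 (t1 LOAD): counter=5 r=(5,5) succ=(1,1) retry=(0,0)
step 7 (t2 LOAD): counter=5 r=(5,5) succ=(1,1) retry=(0,0)
step 8 (t2 CAS): counter=6 r=(5,5) succ=(1,2) retry=(0,0)

counter=6 r=(5,5) succ=(1,2) retry=(0,0)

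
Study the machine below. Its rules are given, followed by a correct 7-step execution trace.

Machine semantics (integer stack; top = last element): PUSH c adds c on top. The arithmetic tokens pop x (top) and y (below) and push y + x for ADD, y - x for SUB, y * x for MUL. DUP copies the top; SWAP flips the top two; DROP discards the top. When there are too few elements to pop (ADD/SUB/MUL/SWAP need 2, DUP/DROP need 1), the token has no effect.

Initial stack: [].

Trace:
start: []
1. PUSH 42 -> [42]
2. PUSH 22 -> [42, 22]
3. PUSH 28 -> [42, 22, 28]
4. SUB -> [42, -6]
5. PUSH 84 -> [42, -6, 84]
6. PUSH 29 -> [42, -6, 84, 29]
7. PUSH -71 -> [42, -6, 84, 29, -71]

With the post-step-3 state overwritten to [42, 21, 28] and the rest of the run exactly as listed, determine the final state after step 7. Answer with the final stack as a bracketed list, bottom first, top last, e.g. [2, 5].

state after step 3 := [42, 21, 28]
4. SUB -> [42, -7]
5. PUSH 84 -> [42, -7, 84]
6. PUSH 29 -> [42, -7, 84, 29]
7. PUSH -71 -> [42, -7, 84, 29, -71]

[42, -7, 84, 29, -71]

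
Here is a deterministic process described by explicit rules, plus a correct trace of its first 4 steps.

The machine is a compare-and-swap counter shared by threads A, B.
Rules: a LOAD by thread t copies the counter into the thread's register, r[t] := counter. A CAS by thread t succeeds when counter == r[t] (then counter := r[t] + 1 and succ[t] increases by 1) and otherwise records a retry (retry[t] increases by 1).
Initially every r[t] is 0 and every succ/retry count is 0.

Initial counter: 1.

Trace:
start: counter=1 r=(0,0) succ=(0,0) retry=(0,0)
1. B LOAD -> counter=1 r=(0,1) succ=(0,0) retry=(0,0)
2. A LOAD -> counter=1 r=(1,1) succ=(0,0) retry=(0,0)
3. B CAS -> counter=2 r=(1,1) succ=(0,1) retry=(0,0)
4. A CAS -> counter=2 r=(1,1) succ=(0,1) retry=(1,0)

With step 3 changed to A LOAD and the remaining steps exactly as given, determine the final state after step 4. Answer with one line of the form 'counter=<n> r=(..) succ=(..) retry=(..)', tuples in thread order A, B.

counter=2 r=(1,1) succ=(1,0) retry=(0,0)

(re-executing from step 3 with the substitution; state before step 3: counter=1 r=(1,1) succ=(0,0) retry=(0,0))
3. A LOAD -> counter=1 r=(1,1) succ=(0,0) retry=(0,0)
4. A CAS -> counter=2 r=(1,1) succ=(1,0) retry=(0,0)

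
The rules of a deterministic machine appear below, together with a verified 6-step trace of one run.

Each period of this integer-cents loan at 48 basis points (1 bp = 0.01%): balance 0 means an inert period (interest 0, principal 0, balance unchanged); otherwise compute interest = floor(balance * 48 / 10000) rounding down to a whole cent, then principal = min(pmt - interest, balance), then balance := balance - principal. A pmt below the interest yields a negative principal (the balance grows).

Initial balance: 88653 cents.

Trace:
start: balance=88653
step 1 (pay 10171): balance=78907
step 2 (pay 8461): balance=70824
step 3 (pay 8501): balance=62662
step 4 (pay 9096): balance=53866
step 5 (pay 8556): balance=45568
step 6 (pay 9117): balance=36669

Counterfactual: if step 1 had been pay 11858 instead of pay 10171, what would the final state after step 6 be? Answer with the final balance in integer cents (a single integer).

(re-executing from step 1 with the substitution; state before step 1: balance=88653)
step 1 (pay 11858): balance=77220
step 2 (pay 8461): balance=69129
step 3 (pay 8501): balance=60959
step 4 (pay 9096): balance=52155
step 5 (pay 8556): balance=43849
step 6 (pay 9117): balance=34942

34942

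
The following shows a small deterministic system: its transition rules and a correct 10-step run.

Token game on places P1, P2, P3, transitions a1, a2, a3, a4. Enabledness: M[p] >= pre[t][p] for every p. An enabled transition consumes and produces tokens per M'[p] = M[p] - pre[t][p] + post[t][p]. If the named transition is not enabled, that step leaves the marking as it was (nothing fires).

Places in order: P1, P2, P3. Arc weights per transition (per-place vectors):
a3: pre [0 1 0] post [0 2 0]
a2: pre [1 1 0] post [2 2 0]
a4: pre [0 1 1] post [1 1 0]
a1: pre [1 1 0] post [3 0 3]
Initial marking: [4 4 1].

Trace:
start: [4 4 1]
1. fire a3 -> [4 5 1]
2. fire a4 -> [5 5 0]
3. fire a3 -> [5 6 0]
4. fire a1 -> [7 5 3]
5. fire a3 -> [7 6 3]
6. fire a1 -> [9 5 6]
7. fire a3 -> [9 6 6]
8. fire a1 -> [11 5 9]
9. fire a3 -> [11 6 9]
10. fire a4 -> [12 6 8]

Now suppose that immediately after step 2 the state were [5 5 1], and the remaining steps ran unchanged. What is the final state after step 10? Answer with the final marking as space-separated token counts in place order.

12 6 9

state after step 2 := [5 5 1]
3. fire a3 -> [5 6 1]
4. fire a1 -> [7 5 4]
5. fire a3 -> [7 6 4]
6. fire a1 -> [9 5 7]
7. fire a3 -> [9 6 7]
8. fire a1 -> [11 5 10]
9. fire a3 -> [11 6 10]
10. fire a4 -> [12 6 9]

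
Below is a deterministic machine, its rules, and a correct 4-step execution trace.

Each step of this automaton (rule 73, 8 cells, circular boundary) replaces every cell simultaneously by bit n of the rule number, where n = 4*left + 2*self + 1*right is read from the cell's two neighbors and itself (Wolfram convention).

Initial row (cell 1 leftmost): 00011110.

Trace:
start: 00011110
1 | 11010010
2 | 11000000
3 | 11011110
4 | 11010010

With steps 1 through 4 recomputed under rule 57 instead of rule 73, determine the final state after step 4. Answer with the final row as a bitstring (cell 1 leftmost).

01010101

(re-executing steps 1..4 under rule 57; state before step 1: 00011110)
1 | 11010001
2 | 00101101
3 | 10011010
4 | 01010101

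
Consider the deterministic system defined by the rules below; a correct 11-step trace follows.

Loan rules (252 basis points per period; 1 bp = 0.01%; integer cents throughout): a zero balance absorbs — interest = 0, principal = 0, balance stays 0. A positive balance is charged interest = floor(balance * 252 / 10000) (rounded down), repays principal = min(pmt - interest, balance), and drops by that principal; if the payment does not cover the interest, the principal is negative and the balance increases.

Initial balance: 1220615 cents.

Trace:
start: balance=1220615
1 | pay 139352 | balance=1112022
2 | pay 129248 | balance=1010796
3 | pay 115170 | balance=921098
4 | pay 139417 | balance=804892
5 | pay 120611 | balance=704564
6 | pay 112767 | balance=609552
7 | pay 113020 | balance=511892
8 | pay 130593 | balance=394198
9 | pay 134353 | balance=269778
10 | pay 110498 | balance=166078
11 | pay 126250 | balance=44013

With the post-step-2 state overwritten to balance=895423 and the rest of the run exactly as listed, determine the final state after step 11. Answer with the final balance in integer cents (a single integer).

state after step 2 := balance=895423
3 | pay 115170 | balance=802817
4 | pay 139417 | balance=683630
5 | pay 120611 | balance=580246
6 | pay 112767 | balance=482101
7 | pay 113020 | balance=381229
8 | pay 130593 | balance=260242
9 | pay 134353 | balance=132447
10 | pay 110498 | balance=25286
11 | pay 126250 | balance=0

0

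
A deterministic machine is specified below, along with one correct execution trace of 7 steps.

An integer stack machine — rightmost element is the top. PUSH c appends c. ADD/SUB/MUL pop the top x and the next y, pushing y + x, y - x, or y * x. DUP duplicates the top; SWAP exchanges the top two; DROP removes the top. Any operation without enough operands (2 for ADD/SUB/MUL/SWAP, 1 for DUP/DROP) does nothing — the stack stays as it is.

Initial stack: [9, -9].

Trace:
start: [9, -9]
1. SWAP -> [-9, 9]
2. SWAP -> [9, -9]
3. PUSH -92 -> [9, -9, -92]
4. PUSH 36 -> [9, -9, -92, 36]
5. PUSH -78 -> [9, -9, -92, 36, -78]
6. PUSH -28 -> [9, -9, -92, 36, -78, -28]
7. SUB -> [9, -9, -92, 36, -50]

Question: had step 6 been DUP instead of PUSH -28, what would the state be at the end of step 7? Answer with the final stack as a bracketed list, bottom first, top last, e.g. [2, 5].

[9, -9, -92, 36, 0]

(re-executing from step 6 with the substitution; state before step 6: [9, -9, -92, 36, -78])
6. DUP -> [9, -9, -92, 36, -78, -78]
7. SUB -> [9, -9, -92, 36, 0]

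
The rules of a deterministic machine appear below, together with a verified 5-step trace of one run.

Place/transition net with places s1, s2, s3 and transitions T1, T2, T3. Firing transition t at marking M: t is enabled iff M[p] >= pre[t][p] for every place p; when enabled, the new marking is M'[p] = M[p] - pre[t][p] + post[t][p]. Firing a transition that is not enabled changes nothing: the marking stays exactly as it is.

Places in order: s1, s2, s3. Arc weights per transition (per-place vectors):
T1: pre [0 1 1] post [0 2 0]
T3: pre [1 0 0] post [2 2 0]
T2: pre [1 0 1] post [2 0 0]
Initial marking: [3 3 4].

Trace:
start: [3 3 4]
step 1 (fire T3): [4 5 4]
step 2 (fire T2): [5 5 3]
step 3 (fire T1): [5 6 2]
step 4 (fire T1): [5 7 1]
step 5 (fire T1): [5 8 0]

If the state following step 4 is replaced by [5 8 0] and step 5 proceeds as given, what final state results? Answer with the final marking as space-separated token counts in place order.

5 8 0

state after step 4 := [5 8 0]
step 5 (fire T1): [5 8 0]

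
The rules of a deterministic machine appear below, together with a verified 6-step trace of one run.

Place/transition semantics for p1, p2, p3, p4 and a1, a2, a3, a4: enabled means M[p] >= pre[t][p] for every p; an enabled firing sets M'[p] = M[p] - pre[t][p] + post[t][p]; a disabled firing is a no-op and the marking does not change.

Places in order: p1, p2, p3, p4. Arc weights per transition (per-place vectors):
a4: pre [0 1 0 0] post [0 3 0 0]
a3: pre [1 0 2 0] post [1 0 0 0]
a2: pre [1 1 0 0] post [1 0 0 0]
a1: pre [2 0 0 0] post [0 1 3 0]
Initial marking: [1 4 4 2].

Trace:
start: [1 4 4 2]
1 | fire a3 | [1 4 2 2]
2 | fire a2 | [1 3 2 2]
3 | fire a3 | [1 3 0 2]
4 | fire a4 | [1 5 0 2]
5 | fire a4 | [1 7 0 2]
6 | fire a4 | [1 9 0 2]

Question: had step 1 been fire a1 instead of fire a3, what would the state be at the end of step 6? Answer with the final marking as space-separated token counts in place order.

1 9 2 2

(re-executing from step 1 with the substitution; state before step 1: [1 4 4 2])
1 | fire a1 | [1 4 4 2]
2 | fire a2 | [1 3 4 2]
3 | fire a3 | [1 3 2 2]
4 | fire a4 | [1 5 2 2]
5 | fire a4 | [1 7 2 2]
6 | fire a4 | [1 9 2 2]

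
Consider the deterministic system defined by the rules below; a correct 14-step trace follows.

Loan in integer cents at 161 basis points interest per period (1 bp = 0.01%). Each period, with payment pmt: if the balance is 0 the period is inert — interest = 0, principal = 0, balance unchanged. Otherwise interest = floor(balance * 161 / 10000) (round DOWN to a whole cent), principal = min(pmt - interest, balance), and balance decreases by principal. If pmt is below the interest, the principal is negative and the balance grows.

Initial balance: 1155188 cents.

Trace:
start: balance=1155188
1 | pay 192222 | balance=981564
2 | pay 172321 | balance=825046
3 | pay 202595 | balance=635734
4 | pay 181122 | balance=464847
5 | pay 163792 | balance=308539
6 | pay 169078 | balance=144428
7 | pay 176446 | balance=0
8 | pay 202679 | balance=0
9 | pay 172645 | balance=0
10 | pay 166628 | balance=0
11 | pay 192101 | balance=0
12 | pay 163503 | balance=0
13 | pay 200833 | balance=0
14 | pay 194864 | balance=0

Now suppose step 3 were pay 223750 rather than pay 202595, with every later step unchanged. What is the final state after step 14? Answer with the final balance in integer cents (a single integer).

0

(re-executing from step 3 with the substitution; state before step 3: balance=825046)
3 | pay 223750 | balance=614579
4 | pay 181122 | balance=443351
5 | pay 163792 | balance=286696
6 | pay 169078 | balance=122233
7 | pay 176446 | balance=0
8 | pay 202679 | balance=0
9 | pay 172645 | balance=0
10 | pay 166628 | balance=0
11 | pay 192101 | balance=0
12 | pay 163503 | balance=0
13 | pay 200833 | balance=0
14 | pay 194864 | balance=0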